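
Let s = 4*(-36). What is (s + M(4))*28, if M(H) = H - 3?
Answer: -4004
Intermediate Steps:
s = -144
M(H) = -3 + H
(s + M(4))*28 = (-144 + (-3 + 4))*28 = (-144 + 1)*28 = -143*28 = -4004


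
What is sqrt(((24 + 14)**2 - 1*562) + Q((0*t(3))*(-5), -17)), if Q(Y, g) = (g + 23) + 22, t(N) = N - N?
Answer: sqrt(910) ≈ 30.166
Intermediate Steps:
t(N) = 0
Q(Y, g) = 45 + g (Q(Y, g) = (23 + g) + 22 = 45 + g)
sqrt(((24 + 14)**2 - 1*562) + Q((0*t(3))*(-5), -17)) = sqrt(((24 + 14)**2 - 1*562) + (45 - 17)) = sqrt((38**2 - 562) + 28) = sqrt((1444 - 562) + 28) = sqrt(882 + 28) = sqrt(910)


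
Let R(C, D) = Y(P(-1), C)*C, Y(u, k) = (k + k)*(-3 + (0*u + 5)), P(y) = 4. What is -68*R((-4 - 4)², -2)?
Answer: -1114112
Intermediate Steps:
Y(u, k) = 4*k (Y(u, k) = (2*k)*(-3 + (0 + 5)) = (2*k)*(-3 + 5) = (2*k)*2 = 4*k)
R(C, D) = 4*C² (R(C, D) = (4*C)*C = 4*C²)
-68*R((-4 - 4)², -2) = -272*((-4 - 4)²)² = -272*((-8)²)² = -272*64² = -272*4096 = -68*16384 = -1114112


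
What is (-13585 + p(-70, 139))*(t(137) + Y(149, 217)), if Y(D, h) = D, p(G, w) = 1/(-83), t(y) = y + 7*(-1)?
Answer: -314588124/83 ≈ -3.7902e+6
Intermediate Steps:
t(y) = -7 + y (t(y) = y - 7 = -7 + y)
p(G, w) = -1/83
(-13585 + p(-70, 139))*(t(137) + Y(149, 217)) = (-13585 - 1/83)*((-7 + 137) + 149) = -1127556*(130 + 149)/83 = -1127556/83*279 = -314588124/83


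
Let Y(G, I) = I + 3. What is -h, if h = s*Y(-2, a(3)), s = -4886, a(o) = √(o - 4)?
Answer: 14658 + 4886*I ≈ 14658.0 + 4886.0*I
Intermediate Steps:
a(o) = √(-4 + o)
Y(G, I) = 3 + I
h = -14658 - 4886*I (h = -4886*(3 + √(-4 + 3)) = -4886*(3 + √(-1)) = -4886*(3 + I) = -14658 - 4886*I ≈ -14658.0 - 4886.0*I)
-h = -(-14658 - 4886*I) = 14658 + 4886*I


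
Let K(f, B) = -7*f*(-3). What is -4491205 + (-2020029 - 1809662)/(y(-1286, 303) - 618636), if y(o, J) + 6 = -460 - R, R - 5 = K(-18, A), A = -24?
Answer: -2778834948754/618729 ≈ -4.4912e+6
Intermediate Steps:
K(f, B) = 21*f (K(f, B) = -(-21)*f = 21*f)
R = -373 (R = 5 + 21*(-18) = 5 - 378 = -373)
y(o, J) = -93 (y(o, J) = -6 + (-460 - 1*(-373)) = -6 + (-460 + 373) = -6 - 87 = -93)
-4491205 + (-2020029 - 1809662)/(y(-1286, 303) - 618636) = -4491205 + (-2020029 - 1809662)/(-93 - 618636) = -4491205 - 3829691/(-618729) = -4491205 - 3829691*(-1/618729) = -4491205 + 3829691/618729 = -2778834948754/618729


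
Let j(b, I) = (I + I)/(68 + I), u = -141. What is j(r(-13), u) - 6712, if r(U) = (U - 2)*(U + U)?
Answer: -489694/73 ≈ -6708.1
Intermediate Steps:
r(U) = 2*U*(-2 + U) (r(U) = (-2 + U)*(2*U) = 2*U*(-2 + U))
j(b, I) = 2*I/(68 + I) (j(b, I) = (2*I)/(68 + I) = 2*I/(68 + I))
j(r(-13), u) - 6712 = 2*(-141)/(68 - 141) - 6712 = 2*(-141)/(-73) - 6712 = 2*(-141)*(-1/73) - 6712 = 282/73 - 6712 = -489694/73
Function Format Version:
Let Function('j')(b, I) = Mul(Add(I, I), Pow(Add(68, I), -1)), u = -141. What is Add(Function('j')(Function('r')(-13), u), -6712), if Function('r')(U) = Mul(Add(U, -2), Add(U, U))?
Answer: Rational(-489694, 73) ≈ -6708.1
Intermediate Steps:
Function('r')(U) = Mul(2, U, Add(-2, U)) (Function('r')(U) = Mul(Add(-2, U), Mul(2, U)) = Mul(2, U, Add(-2, U)))
Function('j')(b, I) = Mul(2, I, Pow(Add(68, I), -1)) (Function('j')(b, I) = Mul(Mul(2, I), Pow(Add(68, I), -1)) = Mul(2, I, Pow(Add(68, I), -1)))
Add(Function('j')(Function('r')(-13), u), -6712) = Add(Mul(2, -141, Pow(Add(68, -141), -1)), -6712) = Add(Mul(2, -141, Pow(-73, -1)), -6712) = Add(Mul(2, -141, Rational(-1, 73)), -6712) = Add(Rational(282, 73), -6712) = Rational(-489694, 73)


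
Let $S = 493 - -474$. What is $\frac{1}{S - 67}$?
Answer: $\frac{1}{900} \approx 0.0011111$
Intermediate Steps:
$S = 967$ ($S = 493 + 474 = 967$)
$\frac{1}{S - 67} = \frac{1}{967 - 67} = \frac{1}{900}$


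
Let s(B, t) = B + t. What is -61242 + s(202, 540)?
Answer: -60500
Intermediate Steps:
-61242 + s(202, 540) = -61242 + (202 + 540) = -61242 + 742 = -60500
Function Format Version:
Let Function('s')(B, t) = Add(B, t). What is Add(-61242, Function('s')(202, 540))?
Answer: -60500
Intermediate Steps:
Add(-61242, Function('s')(202, 540)) = Add(-61242, Add(202, 540)) = Add(-61242, 742) = -60500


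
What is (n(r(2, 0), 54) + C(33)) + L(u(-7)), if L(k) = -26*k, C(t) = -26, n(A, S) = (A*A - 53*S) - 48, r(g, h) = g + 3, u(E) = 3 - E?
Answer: -3171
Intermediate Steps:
r(g, h) = 3 + g
n(A, S) = -48 + A² - 53*S (n(A, S) = (A² - 53*S) - 48 = -48 + A² - 53*S)
(n(r(2, 0), 54) + C(33)) + L(u(-7)) = ((-48 + (3 + 2)² - 53*54) - 26) - 26*(3 - 1*(-7)) = ((-48 + 5² - 2862) - 26) - 26*(3 + 7) = ((-48 + 25 - 2862) - 26) - 26*10 = (-2885 - 26) - 260 = -2911 - 260 = -3171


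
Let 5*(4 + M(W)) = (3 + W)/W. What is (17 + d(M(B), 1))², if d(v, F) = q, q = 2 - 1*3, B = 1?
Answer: 256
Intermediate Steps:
q = -1 (q = 2 - 3 = -1)
M(W) = -4 + (3 + W)/(5*W) (M(W) = -4 + ((3 + W)/W)/5 = -4 + (3 + W)/(5*W))
d(v, F) = -1
(17 + d(M(B), 1))² = (17 - 1)² = 16² = 256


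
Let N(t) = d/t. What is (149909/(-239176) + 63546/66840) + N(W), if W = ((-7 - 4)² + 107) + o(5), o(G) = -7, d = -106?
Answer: -22919393691/147209240360 ≈ -0.15569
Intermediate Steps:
W = 221 (W = ((-7 - 4)² + 107) - 7 = ((-11)² + 107) - 7 = (121 + 107) - 7 = 228 - 7 = 221)
N(t) = -106/t
(149909/(-239176) + 63546/66840) + N(W) = (149909/(-239176) + 63546/66840) - 106/221 = (149909*(-1/239176) + 63546*(1/66840)) - 106*1/221 = (-149909/239176 + 10591/11140) - 106/221 = 215781689/666105160 - 106/221 = -22919393691/147209240360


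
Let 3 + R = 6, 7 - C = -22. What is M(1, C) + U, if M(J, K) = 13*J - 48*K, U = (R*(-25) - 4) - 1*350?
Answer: -1808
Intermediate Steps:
C = 29 (C = 7 - 1*(-22) = 7 + 22 = 29)
R = 3 (R = -3 + 6 = 3)
U = -429 (U = (3*(-25) - 4) - 1*350 = (-75 - 4) - 350 = -79 - 350 = -429)
M(J, K) = -48*K + 13*J
M(1, C) + U = (-48*29 + 13*1) - 429 = (-1392 + 13) - 429 = -1379 - 429 = -1808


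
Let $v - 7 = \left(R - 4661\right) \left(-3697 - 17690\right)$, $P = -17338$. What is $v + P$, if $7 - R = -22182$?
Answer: $-374888667$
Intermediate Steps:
$R = 22189$ ($R = 7 - -22182 = 7 + 22182 = 22189$)
$v = -374871329$ ($v = 7 + \left(22189 - 4661\right) \left(-3697 - 17690\right) = 7 + 17528 \left(-21387\right) = 7 - 374871336 = -374871329$)
$v + P = -374871329 - 17338 = -374888667$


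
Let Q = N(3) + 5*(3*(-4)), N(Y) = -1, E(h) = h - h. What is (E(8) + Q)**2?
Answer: 3721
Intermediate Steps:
E(h) = 0
Q = -61 (Q = -1 + 5*(3*(-4)) = -1 + 5*(-12) = -1 - 60 = -61)
(E(8) + Q)**2 = (0 - 61)**2 = (-61)**2 = 3721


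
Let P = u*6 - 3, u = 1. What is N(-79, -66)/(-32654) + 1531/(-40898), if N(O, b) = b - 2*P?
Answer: -23524309/667741646 ≈ -0.035230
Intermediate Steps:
P = 3 (P = 1*6 - 3 = 6 - 3 = 3)
N(O, b) = -6 + b (N(O, b) = b - 2*3 = b - 6 = -6 + b)
N(-79, -66)/(-32654) + 1531/(-40898) = (-6 - 66)/(-32654) + 1531/(-40898) = -72*(-1/32654) + 1531*(-1/40898) = 36/16327 - 1531/40898 = -23524309/667741646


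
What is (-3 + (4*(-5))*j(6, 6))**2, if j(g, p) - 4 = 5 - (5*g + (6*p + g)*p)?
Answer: 29778849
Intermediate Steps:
j(g, p) = 9 - 5*g - p*(g + 6*p) (j(g, p) = 4 + (5 - (5*g + (6*p + g)*p)) = 4 + (5 - (5*g + (g + 6*p)*p)) = 4 + (5 - (5*g + p*(g + 6*p))) = 4 + (5 + (-5*g - p*(g + 6*p))) = 4 + (5 - 5*g - p*(g + 6*p)) = 9 - 5*g - p*(g + 6*p))
(-3 + (4*(-5))*j(6, 6))**2 = (-3 + (4*(-5))*(9 - 6*6**2 - 5*6 - 1*6*6))**2 = (-3 - 20*(9 - 6*36 - 30 - 36))**2 = (-3 - 20*(9 - 216 - 30 - 36))**2 = (-3 - 20*(-273))**2 = (-3 + 5460)**2 = 5457**2 = 29778849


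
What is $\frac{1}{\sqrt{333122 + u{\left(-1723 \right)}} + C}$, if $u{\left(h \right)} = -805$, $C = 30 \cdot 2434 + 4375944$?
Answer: $\frac{4448964}{19793280340979} - \frac{\sqrt{332317}}{19793280340979} \approx 2.2474 \cdot 10^{-7}$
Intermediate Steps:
$C = 4448964$ ($C = 73020 + 4375944 = 4448964$)
$\frac{1}{\sqrt{333122 + u{\left(-1723 \right)}} + C} = \frac{1}{\sqrt{333122 - 805} + 4448964} = \frac{1}{\sqrt{332317} + 4448964} = \frac{1}{4448964 + \sqrt{332317}}$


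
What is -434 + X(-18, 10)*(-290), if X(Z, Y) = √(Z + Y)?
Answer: -434 - 580*I*√2 ≈ -434.0 - 820.24*I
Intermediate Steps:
X(Z, Y) = √(Y + Z)
-434 + X(-18, 10)*(-290) = -434 + √(10 - 18)*(-290) = -434 + √(-8)*(-290) = -434 + (2*I*√2)*(-290) = -434 - 580*I*√2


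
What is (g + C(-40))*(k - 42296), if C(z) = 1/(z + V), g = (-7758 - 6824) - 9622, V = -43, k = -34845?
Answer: 154971100553/83 ≈ 1.8671e+9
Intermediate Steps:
g = -24204 (g = -14582 - 9622 = -24204)
C(z) = 1/(-43 + z) (C(z) = 1/(z - 43) = 1/(-43 + z))
(g + C(-40))*(k - 42296) = (-24204 + 1/(-43 - 40))*(-34845 - 42296) = (-24204 + 1/(-83))*(-77141) = (-24204 - 1/83)*(-77141) = -2008933/83*(-77141) = 154971100553/83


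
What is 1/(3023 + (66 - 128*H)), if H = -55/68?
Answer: 17/54273 ≈ 0.00031323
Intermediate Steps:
H = -55/68 (H = -55*1/68 = -55/68 ≈ -0.80882)
1/(3023 + (66 - 128*H)) = 1/(3023 + (66 - 128*(-55/68))) = 1/(3023 + (66 + 1760/17)) = 1/(3023 + 2882/17) = 1/(54273/17) = 17/54273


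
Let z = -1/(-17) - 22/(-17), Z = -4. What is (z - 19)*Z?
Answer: 1200/17 ≈ 70.588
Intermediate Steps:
z = 23/17 (z = -1*(-1/17) - 22*(-1/17) = 1/17 + 22/17 = 23/17 ≈ 1.3529)
(z - 19)*Z = (23/17 - 19)*(-4) = -300/17*(-4) = 1200/17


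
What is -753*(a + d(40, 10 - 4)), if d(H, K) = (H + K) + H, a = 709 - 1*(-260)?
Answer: -794415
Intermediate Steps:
a = 969 (a = 709 + 260 = 969)
d(H, K) = K + 2*H
-753*(a + d(40, 10 - 4)) = -753*(969 + ((10 - 4) + 2*40)) = -753*(969 + (6 + 80)) = -753*(969 + 86) = -753*1055 = -794415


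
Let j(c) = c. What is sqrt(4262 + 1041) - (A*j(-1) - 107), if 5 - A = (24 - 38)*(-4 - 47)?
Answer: -602 + sqrt(5303) ≈ -529.18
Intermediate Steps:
A = -709 (A = 5 - (24 - 38)*(-4 - 47) = 5 - (-14)*(-51) = 5 - 1*714 = 5 - 714 = -709)
sqrt(4262 + 1041) - (A*j(-1) - 107) = sqrt(4262 + 1041) - (-709*(-1) - 107) = sqrt(5303) - (709 - 107) = sqrt(5303) - 1*602 = sqrt(5303) - 602 = -602 + sqrt(5303)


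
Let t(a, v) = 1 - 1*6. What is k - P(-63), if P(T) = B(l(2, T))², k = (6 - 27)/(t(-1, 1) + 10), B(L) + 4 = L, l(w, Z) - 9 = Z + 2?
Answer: -15701/5 ≈ -3140.2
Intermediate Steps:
l(w, Z) = 11 + Z (l(w, Z) = 9 + (Z + 2) = 9 + (2 + Z) = 11 + Z)
t(a, v) = -5 (t(a, v) = 1 - 6 = -5)
B(L) = -4 + L
k = -21/5 (k = (6 - 27)/(-5 + 10) = -21/5 ≈ -4.2000)
P(T) = (7 + T)² (P(T) = (-4 + (11 + T))² = (7 + T)²)
k - P(-63) = -21/5 - (7 - 63)² = -21/5 - 1*(-56)² = -21/5 - 1*3136 = -21/5 - 3136 = -15701/5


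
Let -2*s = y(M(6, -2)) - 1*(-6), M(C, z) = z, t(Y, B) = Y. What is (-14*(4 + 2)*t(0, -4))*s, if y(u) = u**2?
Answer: 0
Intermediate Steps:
s = -5 (s = -((-2)**2 - 1*(-6))/2 = -(4 + 6)/2 = -1/2*10 = -5)
(-14*(4 + 2)*t(0, -4))*s = -14*(4 + 2)*0*(-5) = -84*0*(-5) = -14*0*(-5) = 0*(-5) = 0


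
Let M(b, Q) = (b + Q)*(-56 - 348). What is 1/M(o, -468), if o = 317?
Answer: 1/61004 ≈ 1.6392e-5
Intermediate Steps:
M(b, Q) = -404*Q - 404*b (M(b, Q) = (Q + b)*(-404) = -404*Q - 404*b)
1/M(o, -468) = 1/(-404*(-468) - 404*317) = 1/(189072 - 128068) = 1/61004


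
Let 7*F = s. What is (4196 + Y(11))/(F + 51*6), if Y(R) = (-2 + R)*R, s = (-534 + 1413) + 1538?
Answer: 30065/4559 ≈ 6.5947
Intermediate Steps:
s = 2417 (s = 879 + 1538 = 2417)
F = 2417/7 (F = (1/7)*2417 = 2417/7 ≈ 345.29)
Y(R) = R*(-2 + R)
(4196 + Y(11))/(F + 51*6) = (4196 + 11*(-2 + 11))/(2417/7 + 51*6) = (4196 + 11*9)/(2417/7 + 306) = (4196 + 99)/(4559/7) = 4295*(7/4559) = 30065/4559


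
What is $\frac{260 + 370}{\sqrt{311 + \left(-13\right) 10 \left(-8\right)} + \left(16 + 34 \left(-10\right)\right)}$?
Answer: $- \frac{40824}{20725} - \frac{126 \sqrt{1351}}{20725} \approx -2.1933$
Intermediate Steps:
$\frac{260 + 370}{\sqrt{311 + \left(-13\right) 10 \left(-8\right)} + \left(16 + 34 \left(-10\right)\right)} = \frac{630}{\sqrt{311 - -1040} + \left(16 - 340\right)} = \frac{630}{\sqrt{311 + 1040} - 324} = \frac{630}{\sqrt{1351} - 324} = \frac{630}{-324 + \sqrt{1351}}$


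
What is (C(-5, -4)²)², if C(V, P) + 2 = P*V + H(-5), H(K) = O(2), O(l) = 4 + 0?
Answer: 234256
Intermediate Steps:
O(l) = 4
H(K) = 4
C(V, P) = 2 + P*V (C(V, P) = -2 + (P*V + 4) = -2 + (4 + P*V) = 2 + P*V)
(C(-5, -4)²)² = ((2 - 4*(-5))²)² = ((2 + 20)²)² = (22²)² = 484² = 234256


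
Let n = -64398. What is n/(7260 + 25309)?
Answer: -64398/32569 ≈ -1.9773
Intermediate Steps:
n/(7260 + 25309) = -64398/(7260 + 25309) = -64398/32569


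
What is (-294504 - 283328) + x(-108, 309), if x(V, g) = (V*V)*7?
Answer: -496184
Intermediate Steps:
x(V, g) = 7*V**2 (x(V, g) = V**2*7 = 7*V**2)
(-294504 - 283328) + x(-108, 309) = (-294504 - 283328) + 7*(-108)**2 = -577832 + 7*11664 = -577832 + 81648 = -496184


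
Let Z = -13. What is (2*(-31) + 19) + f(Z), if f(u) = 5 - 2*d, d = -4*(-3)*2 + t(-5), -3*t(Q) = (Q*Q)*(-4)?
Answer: -458/3 ≈ -152.67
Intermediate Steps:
t(Q) = 4*Q²/3 (t(Q) = -Q*Q*(-4)/3 = -Q²*(-4)/3 = -(-4)*Q²/3 = 4*Q²/3)
d = 172/3 (d = -4*(-3)*2 + (4/3)*(-5)² = 12*2 + (4/3)*25 = 24 + 100/3 = 172/3 ≈ 57.333)
f(u) = -329/3 (f(u) = 5 - 2*172/3 = 5 - 344/3 = -329/3)
(2*(-31) + 19) + f(Z) = (2*(-31) + 19) - 329/3 = (-62 + 19) - 329/3 = -43 - 329/3 = -458/3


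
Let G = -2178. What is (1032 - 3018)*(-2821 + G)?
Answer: 9928014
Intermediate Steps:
(1032 - 3018)*(-2821 + G) = (1032 - 3018)*(-2821 - 2178) = -1986*(-4999) = 9928014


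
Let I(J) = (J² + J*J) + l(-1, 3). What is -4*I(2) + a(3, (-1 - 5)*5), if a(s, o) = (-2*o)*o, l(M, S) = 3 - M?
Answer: -1848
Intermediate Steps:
I(J) = 4 + 2*J² (I(J) = (J² + J*J) + (3 - 1*(-1)) = (J² + J²) + (3 + 1) = 2*J² + 4 = 4 + 2*J²)
a(s, o) = -2*o²
-4*I(2) + a(3, (-1 - 5)*5) = -4*(4 + 2*2²) - 2*25*(-1 - 5)² = -4*(4 + 2*4) - 2*(-6*5)² = -4*(4 + 8) - 2*(-30)² = -4*12 - 2*900 = -48 - 1800 = -1848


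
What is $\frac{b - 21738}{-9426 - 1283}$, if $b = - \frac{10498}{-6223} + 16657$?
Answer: $\frac{31608565}{66642107} \approx 0.4743$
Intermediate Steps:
$b = \frac{103667009}{6223}$ ($b = \left(-10498\right) \left(- \frac{1}{6223}\right) + 16657 = \frac{10498}{6223} + 16657 = \frac{103667009}{6223} \approx 16659.0$)
$\frac{b - 21738}{-9426 - 1283} = \frac{\frac{103667009}{6223} - 21738}{-9426 - 1283} = - \frac{31608565}{6223 \left(-10709\right)} = \left(- \frac{31608565}{6223}\right) \left(- \frac{1}{10709}\right) = \frac{31608565}{66642107}$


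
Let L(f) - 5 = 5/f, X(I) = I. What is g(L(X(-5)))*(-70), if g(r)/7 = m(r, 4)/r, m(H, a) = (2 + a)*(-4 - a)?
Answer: 5880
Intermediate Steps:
m(H, a) = (-4 - a)*(2 + a)
L(f) = 5 + 5/f
g(r) = -336/r (g(r) = 7*((-8 - 1*4**2 - 6*4)/r) = 7*((-8 - 1*16 - 24)/r) = 7*((-8 - 16 - 24)/r) = 7*(-48/r) = -336/r)
g(L(X(-5)))*(-70) = -336/(5 + 5/(-5))*(-70) = -336/(5 + 5*(-1/5))*(-70) = -336/(5 - 1)*(-70) = -336/4*(-70) = -336*1/4*(-70) = -84*(-70) = 5880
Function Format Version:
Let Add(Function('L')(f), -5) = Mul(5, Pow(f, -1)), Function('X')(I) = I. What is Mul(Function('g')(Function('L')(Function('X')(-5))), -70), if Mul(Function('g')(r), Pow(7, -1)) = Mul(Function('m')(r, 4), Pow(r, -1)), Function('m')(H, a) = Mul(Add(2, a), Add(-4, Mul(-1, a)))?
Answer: 5880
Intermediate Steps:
Function('m')(H, a) = Mul(Add(-4, Mul(-1, a)), Add(2, a))
Function('L')(f) = Add(5, Mul(5, Pow(f, -1)))
Function('g')(r) = Mul(-336, Pow(r, -1)) (Function('g')(r) = Mul(7, Mul(Add(-8, Mul(-1, Pow(4, 2)), Mul(-6, 4)), Pow(r, -1))) = Mul(7, Mul(Add(-8, Mul(-1, 16), -24), Pow(r, -1))) = Mul(7, Mul(Add(-8, -16, -24), Pow(r, -1))) = Mul(7, Mul(-48, Pow(r, -1))) = Mul(-336, Pow(r, -1)))
Mul(Function('g')(Function('L')(Function('X')(-5))), -70) = Mul(Mul(-336, Pow(Add(5, Mul(5, Pow(-5, -1))), -1)), -70) = Mul(Mul(-336, Pow(Add(5, Mul(5, Rational(-1, 5))), -1)), -70) = Mul(Mul(-336, Pow(Add(5, -1), -1)), -70) = Mul(Mul(-336, Pow(4, -1)), -70) = Mul(Mul(-336, Rational(1, 4)), -70) = Mul(-84, -70) = 5880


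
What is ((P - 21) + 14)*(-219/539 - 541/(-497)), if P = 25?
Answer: 469944/38269 ≈ 12.280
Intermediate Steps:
((P - 21) + 14)*(-219/539 - 541/(-497)) = ((25 - 21) + 14)*(-219/539 - 541/(-497)) = (4 + 14)*(-219*1/539 - 541*(-1/497)) = 18*(-219/539 + 541/497) = 18*(26108/38269) = 469944/38269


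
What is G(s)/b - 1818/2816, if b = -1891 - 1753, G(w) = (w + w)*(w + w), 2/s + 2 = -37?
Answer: -1259544211/1950968448 ≈ -0.64560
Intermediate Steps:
s = -2/39 (s = 2/(-2 - 37) = 2/(-39) = 2*(-1/39) = -2/39 ≈ -0.051282)
G(w) = 4*w**2 (G(w) = (2*w)*(2*w) = 4*w**2)
b = -3644
G(s)/b - 1818/2816 = (4*(-2/39)**2)/(-3644) - 1818/2816 = (4*(4/1521))*(-1/3644) - 1818*1/2816 = (16/1521)*(-1/3644) - 909/1408 = -4/1385631 - 909/1408 = -1259544211/1950968448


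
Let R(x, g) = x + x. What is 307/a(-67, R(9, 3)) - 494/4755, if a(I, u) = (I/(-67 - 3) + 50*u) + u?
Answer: 70407412/305874885 ≈ 0.23018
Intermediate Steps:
R(x, g) = 2*x
a(I, u) = 51*u - I/70 (a(I, u) = (I/(-70) + 50*u) + u = (-I/70 + 50*u) + u = (50*u - I/70) + u = 51*u - I/70)
307/a(-67, R(9, 3)) - 494/4755 = 307/(51*(2*9) - 1/70*(-67)) - 494/4755 = 307/(51*18 + 67/70) - 494*1/4755 = 307/(918 + 67/70) - 494/4755 = 307/(64327/70) - 494/4755 = 307*(70/64327) - 494/4755 = 21490/64327 - 494/4755 = 70407412/305874885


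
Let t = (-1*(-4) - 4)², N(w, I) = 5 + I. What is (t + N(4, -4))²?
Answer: 1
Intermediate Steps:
t = 0 (t = (4 - 4)² = 0² = 0)
(t + N(4, -4))² = (0 + (5 - 4))² = (0 + 1)² = 1² = 1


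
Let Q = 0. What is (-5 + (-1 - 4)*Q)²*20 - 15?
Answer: 485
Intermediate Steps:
(-5 + (-1 - 4)*Q)²*20 - 15 = (-5 + (-1 - 4)*0)²*20 - 15 = (-5 - 5*0)²*20 - 15 = (-5 + 0)²*20 - 15 = (-5)²*20 - 15 = 25*20 - 15 = 500 - 15 = 485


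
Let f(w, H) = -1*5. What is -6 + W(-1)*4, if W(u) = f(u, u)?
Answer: -26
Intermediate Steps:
f(w, H) = -5
W(u) = -5
-6 + W(-1)*4 = -6 - 5*4 = -6 - 20 = -26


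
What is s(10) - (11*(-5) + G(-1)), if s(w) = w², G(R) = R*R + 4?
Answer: 150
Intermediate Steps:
G(R) = 4 + R² (G(R) = R² + 4 = 4 + R²)
s(10) - (11*(-5) + G(-1)) = 10² - (11*(-5) + (4 + (-1)²)) = 100 - (-55 + (4 + 1)) = 100 - (-55 + 5) = 100 - 1*(-50) = 100 + 50 = 150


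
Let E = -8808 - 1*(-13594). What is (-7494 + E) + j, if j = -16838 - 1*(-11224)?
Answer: -8322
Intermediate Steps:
E = 4786 (E = -8808 + 13594 = 4786)
j = -5614 (j = -16838 + 11224 = -5614)
(-7494 + E) + j = (-7494 + 4786) - 5614 = -2708 - 5614 = -8322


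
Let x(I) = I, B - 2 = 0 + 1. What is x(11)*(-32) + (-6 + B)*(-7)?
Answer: -331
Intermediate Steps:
B = 3 (B = 2 + (0 + 1) = 2 + 1 = 3)
x(11)*(-32) + (-6 + B)*(-7) = 11*(-32) + (-6 + 3)*(-7) = -352 - 3*(-7) = -352 + 21 = -331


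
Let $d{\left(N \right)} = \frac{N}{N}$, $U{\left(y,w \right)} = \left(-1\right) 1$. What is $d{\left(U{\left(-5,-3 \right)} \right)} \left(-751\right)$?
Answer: $-751$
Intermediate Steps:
$U{\left(y,w \right)} = -1$
$d{\left(N \right)} = 1$
$d{\left(U{\left(-5,-3 \right)} \right)} \left(-751\right) = 1 \left(-751\right) = -751$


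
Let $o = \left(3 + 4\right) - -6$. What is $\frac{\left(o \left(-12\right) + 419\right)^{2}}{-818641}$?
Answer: $- \frac{69169}{818641} \approx -0.084492$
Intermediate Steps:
$o = 13$ ($o = 7 + 6 = 13$)
$\frac{\left(o \left(-12\right) + 419\right)^{2}}{-818641} = \frac{\left(13 \left(-12\right) + 419\right)^{2}}{-818641} = \left(-156 + 419\right)^{2} \left(- \frac{1}{818641}\right) = 263^{2} \left(- \frac{1}{818641}\right) = 69169 \left(- \frac{1}{818641}\right) = - \frac{69169}{818641}$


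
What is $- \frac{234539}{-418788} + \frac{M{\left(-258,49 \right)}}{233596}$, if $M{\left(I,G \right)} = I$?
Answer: $\frac{13669831235}{24456800412} \approx 0.55894$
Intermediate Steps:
$- \frac{234539}{-418788} + \frac{M{\left(-258,49 \right)}}{233596} = - \frac{234539}{-418788} - \frac{258}{233596} = \left(-234539\right) \left(- \frac{1}{418788}\right) - \frac{129}{116798} = \frac{234539}{418788} - \frac{129}{116798} = \frac{13669831235}{24456800412}$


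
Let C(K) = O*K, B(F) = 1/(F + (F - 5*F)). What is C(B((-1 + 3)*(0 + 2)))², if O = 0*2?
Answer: 0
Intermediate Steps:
O = 0
B(F) = -1/(3*F) (B(F) = 1/(F - 4*F) = 1/(-3*F) = -1/(3*F))
C(K) = 0 (C(K) = 0*K = 0)
C(B((-1 + 3)*(0 + 2)))² = 0² = 0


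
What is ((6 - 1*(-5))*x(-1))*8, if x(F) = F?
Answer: -88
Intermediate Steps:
((6 - 1*(-5))*x(-1))*8 = ((6 - 1*(-5))*(-1))*8 = ((6 + 5)*(-1))*8 = (11*(-1))*8 = -11*8 = -88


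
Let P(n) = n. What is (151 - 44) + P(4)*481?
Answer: 2031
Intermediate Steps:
(151 - 44) + P(4)*481 = (151 - 44) + 4*481 = 107 + 1924 = 2031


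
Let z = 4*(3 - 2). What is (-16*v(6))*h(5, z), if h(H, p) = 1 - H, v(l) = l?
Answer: 384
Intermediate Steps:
z = 4 (z = 4*1 = 4)
(-16*v(6))*h(5, z) = (-16*6)*(1 - 1*5) = -96*(1 - 5) = -96*(-4) = 384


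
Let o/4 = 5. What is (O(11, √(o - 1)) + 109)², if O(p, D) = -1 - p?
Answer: 9409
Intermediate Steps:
o = 20 (o = 4*5 = 20)
(O(11, √(o - 1)) + 109)² = ((-1 - 1*11) + 109)² = ((-1 - 11) + 109)² = (-12 + 109)² = 97² = 9409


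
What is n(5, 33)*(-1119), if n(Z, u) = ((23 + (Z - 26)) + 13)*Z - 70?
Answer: -5595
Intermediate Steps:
n(Z, u) = -70 + Z*(10 + Z) (n(Z, u) = ((23 + (-26 + Z)) + 13)*Z - 70 = ((-3 + Z) + 13)*Z - 70 = (10 + Z)*Z - 70 = Z*(10 + Z) - 70 = -70 + Z*(10 + Z))
n(5, 33)*(-1119) = (-70 + 5**2 + 10*5)*(-1119) = (-70 + 25 + 50)*(-1119) = 5*(-1119) = -5595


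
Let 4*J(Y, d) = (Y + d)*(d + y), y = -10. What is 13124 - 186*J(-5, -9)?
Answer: 755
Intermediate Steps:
J(Y, d) = (-10 + d)*(Y + d)/4 (J(Y, d) = ((Y + d)*(d - 10))/4 = ((Y + d)*(-10 + d))/4 = ((-10 + d)*(Y + d))/4 = (-10 + d)*(Y + d)/4)
13124 - 186*J(-5, -9) = 13124 - 186*(-5/2*(-5) - 5/2*(-9) + (¼)*(-9)² + (¼)*(-5)*(-9)) = 13124 - 186*(25/2 + 45/2 + (¼)*81 + 45/4) = 13124 - 186*(25/2 + 45/2 + 81/4 + 45/4) = 13124 - 186*133/2 = 13124 - 12369 = 755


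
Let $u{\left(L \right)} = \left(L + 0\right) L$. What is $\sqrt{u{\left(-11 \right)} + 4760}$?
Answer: $\sqrt{4881} \approx 69.864$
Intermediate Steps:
$u{\left(L \right)} = L^{2}$ ($u{\left(L \right)} = L L = L^{2}$)
$\sqrt{u{\left(-11 \right)} + 4760} = \sqrt{\left(-11\right)^{2} + 4760} = \sqrt{121 + 4760} = \sqrt{4881}$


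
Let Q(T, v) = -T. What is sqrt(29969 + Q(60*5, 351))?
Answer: sqrt(29669) ≈ 172.25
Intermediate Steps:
sqrt(29969 + Q(60*5, 351)) = sqrt(29969 - 60*5) = sqrt(29969 - 1*300) = sqrt(29969 - 300) = sqrt(29669)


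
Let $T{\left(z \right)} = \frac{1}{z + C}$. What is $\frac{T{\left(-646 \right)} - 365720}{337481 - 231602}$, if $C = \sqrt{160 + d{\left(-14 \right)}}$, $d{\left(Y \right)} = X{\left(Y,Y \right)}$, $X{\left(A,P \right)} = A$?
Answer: $- \frac{76283706523}{22084771215} - \frac{\sqrt{146}}{44169542430} \approx -3.4541$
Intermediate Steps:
$d{\left(Y \right)} = Y$
$C = \sqrt{146}$ ($C = \sqrt{160 - 14} = \sqrt{146} \approx 12.083$)
$T{\left(z \right)} = \frac{1}{z + \sqrt{146}}$
$\frac{T{\left(-646 \right)} - 365720}{337481 - 231602} = \frac{\frac{1}{-646 + \sqrt{146}} - 365720}{337481 - 231602} = \frac{-365720 + \frac{1}{-646 + \sqrt{146}}}{105879} = \left(-365720 + \frac{1}{-646 + \sqrt{146}}\right) \frac{1}{105879} = - \frac{365720}{105879} + \frac{1}{105879 \left(-646 + \sqrt{146}\right)}$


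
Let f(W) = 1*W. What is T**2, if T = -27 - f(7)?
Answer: 1156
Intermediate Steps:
f(W) = W
T = -34 (T = -27 - 1*7 = -27 - 7 = -34)
T**2 = (-34)**2 = 1156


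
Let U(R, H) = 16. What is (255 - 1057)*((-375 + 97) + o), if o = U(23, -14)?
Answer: 210124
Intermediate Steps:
o = 16
(255 - 1057)*((-375 + 97) + o) = (255 - 1057)*((-375 + 97) + 16) = -802*(-278 + 16) = -802*(-262) = 210124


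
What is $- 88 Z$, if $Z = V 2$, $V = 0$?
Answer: $0$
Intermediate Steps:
$Z = 0$ ($Z = 0 \cdot 2 = 0$)
$- 88 Z = \left(-88\right) 0 = 0$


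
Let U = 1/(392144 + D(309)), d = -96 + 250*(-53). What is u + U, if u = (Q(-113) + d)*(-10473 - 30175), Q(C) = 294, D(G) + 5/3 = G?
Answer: 624630678536387/1177354 ≈ 5.3054e+8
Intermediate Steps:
D(G) = -5/3 + G
d = -13346 (d = -96 - 13250 = -13346)
U = 3/1177354 (U = 1/(392144 + (-5/3 + 309)) = 1/(392144 + 922/3) = 1/(1177354/3) = 3/1177354 ≈ 2.5481e-6)
u = 530537696 (u = (294 - 13346)*(-10473 - 30175) = -13052*(-40648) = 530537696)
u + U = 530537696 + 3/1177354 = 624630678536387/1177354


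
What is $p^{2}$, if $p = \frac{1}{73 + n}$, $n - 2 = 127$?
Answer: $\frac{1}{40804} \approx 2.4507 \cdot 10^{-5}$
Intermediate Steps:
$n = 129$ ($n = 2 + 127 = 129$)
$p = \frac{1}{202}$ ($p = \frac{1}{73 + 129} = \frac{1}{202} \approx 0.0049505$)
$p^{2} = \left(\frac{1}{202}\right)^{2} = \frac{1}{40804}$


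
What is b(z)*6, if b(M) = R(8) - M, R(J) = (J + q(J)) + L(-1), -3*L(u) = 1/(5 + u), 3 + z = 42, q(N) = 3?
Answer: -337/2 ≈ -168.50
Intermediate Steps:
z = 39 (z = -3 + 42 = 39)
L(u) = -1/(3*(5 + u))
R(J) = 35/12 + J (R(J) = (J + 3) - 1/(15 + 3*(-1)) = (3 + J) - 1/(15 - 3) = (3 + J) - 1/12 = 35/12 + J)
b(M) = 131/12 - M (b(M) = (35/12 + 8) - M = 131/12 - M)
b(z)*6 = (131/12 - 1*39)*6 = (131/12 - 39)*6 = -337/12*6 = -337/2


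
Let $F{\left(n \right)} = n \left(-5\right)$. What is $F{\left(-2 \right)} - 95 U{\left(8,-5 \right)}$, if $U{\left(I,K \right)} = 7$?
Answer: $-655$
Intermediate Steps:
$F{\left(n \right)} = - 5 n$
$F{\left(-2 \right)} - 95 U{\left(8,-5 \right)} = \left(-5\right) \left(-2\right) - 665 = 10 - 665 = -655$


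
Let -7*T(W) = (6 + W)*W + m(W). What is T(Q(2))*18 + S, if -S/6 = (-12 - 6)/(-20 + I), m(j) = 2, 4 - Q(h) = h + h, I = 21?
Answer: 720/7 ≈ 102.86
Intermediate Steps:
Q(h) = 4 - 2*h (Q(h) = 4 - (h + h) = 4 - 2*h)
S = 108 (S = -6*(-12 - 6)/(-20 + 21) = -(-108)/1 = -(-108) = -6*(-18) = 108)
T(W) = -2/7 - W*(6 + W)/7 (T(W) = -((6 + W)*W + 2)/7 = -(W*(6 + W) + 2)/7 = -(2 + W*(6 + W))/7 = -2/7 - W*(6 + W)/7)
T(Q(2))*18 + S = (-2/7 - 6*(4 - 2*2)/7 - (4 - 2*2)**2/7)*18 + 108 = (-2/7 - 6*(4 - 4)/7 - (4 - 4)**2/7)*18 + 108 = (-2/7 - 6/7*0 - 1/7*0**2)*18 + 108 = (-2/7 + 0 - 1/7*0)*18 + 108 = (-2/7 + 0 + 0)*18 + 108 = -2/7*18 + 108 = -36/7 + 108 = 720/7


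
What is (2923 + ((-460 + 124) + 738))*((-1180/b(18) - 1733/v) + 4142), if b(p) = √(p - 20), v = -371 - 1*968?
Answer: 18446671075/1339 + 1961750*I*√2 ≈ 1.3776e+7 + 2.7743e+6*I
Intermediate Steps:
v = -1339 (v = -371 - 968 = -1339)
b(p) = √(-20 + p)
(2923 + ((-460 + 124) + 738))*((-1180/b(18) - 1733/v) + 4142) = (2923 + ((-460 + 124) + 738))*((-1180/√(-20 + 18) - 1733/(-1339)) + 4142) = (2923 + (-336 + 738))*((-1180*(-I*√2/2) - 1733*(-1/1339)) + 4142) = (2923 + 402)*((-1180*(-I*√2/2) + 1733/1339) + 4142) = 3325*((-(-590)*I*√2 + 1733/1339) + 4142) = 3325*((590*I*√2 + 1733/1339) + 4142) = 3325*((1733/1339 + 590*I*√2) + 4142) = 3325*(5547871/1339 + 590*I*√2) = 18446671075/1339 + 1961750*I*√2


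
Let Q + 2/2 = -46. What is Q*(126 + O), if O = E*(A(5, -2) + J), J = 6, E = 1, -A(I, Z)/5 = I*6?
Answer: 846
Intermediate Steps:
Q = -47 (Q = -1 - 46 = -47)
A(I, Z) = -30*I (A(I, Z) = -5*I*6 = -30*I)
O = -144 (O = 1*(-30*5 + 6) = 1*(-150 + 6) = 1*(-144) = -144)
Q*(126 + O) = -47*(126 - 144) = -47*(-18) = 846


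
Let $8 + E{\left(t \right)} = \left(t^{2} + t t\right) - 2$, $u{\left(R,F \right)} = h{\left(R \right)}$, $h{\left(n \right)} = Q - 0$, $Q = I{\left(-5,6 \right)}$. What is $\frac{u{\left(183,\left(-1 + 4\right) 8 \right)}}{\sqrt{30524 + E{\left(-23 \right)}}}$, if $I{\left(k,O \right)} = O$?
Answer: $\frac{\sqrt{877}}{877} \approx 0.033768$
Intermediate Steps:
$Q = 6$
$h{\left(n \right)} = 6$ ($h{\left(n \right)} = 6 - 0 = 6 + 0 = 6$)
$u{\left(R,F \right)} = 6$
$E{\left(t \right)} = -10 + 2 t^{2}$ ($E{\left(t \right)} = -8 - \left(2 - t^{2} - t t\right) = -8 + \left(\left(t^{2} + t^{2}\right) - 2\right) = -8 + \left(2 t^{2} - 2\right) = -8 + \left(-2 + 2 t^{2}\right) = -10 + 2 t^{2}$)
$\frac{u{\left(183,\left(-1 + 4\right) 8 \right)}}{\sqrt{30524 + E{\left(-23 \right)}}} = \frac{6}{\sqrt{30524 - \left(10 - 2 \left(-23\right)^{2}\right)}} = \frac{6}{\sqrt{30524 + \left(-10 + 2 \cdot 529\right)}} = \frac{6}{\sqrt{30524 + \left(-10 + 1058\right)}} = \frac{6}{\sqrt{30524 + 1048}} = \frac{6}{\sqrt{31572}} = \frac{6}{6 \sqrt{877}} = 6 \frac{\sqrt{877}}{5262} = \frac{\sqrt{877}}{877}$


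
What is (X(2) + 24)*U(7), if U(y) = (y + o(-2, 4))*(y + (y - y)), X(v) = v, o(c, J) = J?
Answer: 2002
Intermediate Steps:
U(y) = y*(4 + y) (U(y) = (y + 4)*(y + (y - y)) = (4 + y)*(y + 0) = (4 + y)*y = y*(4 + y))
(X(2) + 24)*U(7) = (2 + 24)*(7*(4 + 7)) = 26*(7*11) = 26*77 = 2002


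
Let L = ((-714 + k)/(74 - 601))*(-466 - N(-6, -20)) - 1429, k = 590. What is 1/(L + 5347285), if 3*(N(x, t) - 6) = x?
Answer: 17/90877672 ≈ 1.8706e-7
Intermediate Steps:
N(x, t) = 6 + x/3
L = -26173/17 (L = ((-714 + 590)/(74 - 601))*(-466 - (6 + (⅓)*(-6))) - 1429 = (-124/(-527))*(-466 - (6 - 2)) - 1429 = (-124*(-1/527))*(-466 - 1*4) - 1429 = 4*(-466 - 4)/17 - 1429 = (4/17)*(-470) - 1429 = -1880/17 - 1429 = -26173/17 ≈ -1539.6)
1/(L + 5347285) = 1/(-26173/17 + 5347285) = 1/(90877672/17) = 17/90877672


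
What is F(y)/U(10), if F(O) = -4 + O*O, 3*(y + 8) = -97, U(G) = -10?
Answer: -2921/18 ≈ -162.28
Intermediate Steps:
y = -121/3 (y = -8 + (1/3)*(-97) = -8 - 97/3 = -121/3 ≈ -40.333)
F(O) = -4 + O**2
F(y)/U(10) = (-4 + (-121/3)**2)/(-10) = (-4 + 14641/9)*(-1/10) = (14605/9)*(-1/10) = -2921/18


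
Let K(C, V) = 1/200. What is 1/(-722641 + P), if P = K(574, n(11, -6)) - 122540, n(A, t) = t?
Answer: -200/169036199 ≈ -1.1832e-6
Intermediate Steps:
K(C, V) = 1/200
P = -24507999/200 (P = 1/200 - 122540 = -24507999/200 ≈ -1.2254e+5)
1/(-722641 + P) = 1/(-722641 - 24507999/200) = 1/(-169036199/200) = -200/169036199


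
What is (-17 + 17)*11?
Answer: 0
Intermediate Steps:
(-17 + 17)*11 = 0*11 = 0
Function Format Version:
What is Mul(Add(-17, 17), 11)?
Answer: 0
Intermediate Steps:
Mul(Add(-17, 17), 11) = Mul(0, 11) = 0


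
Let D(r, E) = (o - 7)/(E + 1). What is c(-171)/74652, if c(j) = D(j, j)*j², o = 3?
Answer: 9747/1057570 ≈ 0.0092164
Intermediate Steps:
D(r, E) = -4/(1 + E) (D(r, E) = (3 - 7)/(E + 1) = -4/(1 + E))
c(j) = -4*j²/(1 + j) (c(j) = (-4/(1 + j))*j² = -4*j²/(1 + j))
c(-171)/74652 = -4*(-171)²/(1 - 171)/74652 = -4*29241/(-170)*(1/74652) = -4*29241*(-1/170)*(1/74652) = (58482/85)*(1/74652) = 9747/1057570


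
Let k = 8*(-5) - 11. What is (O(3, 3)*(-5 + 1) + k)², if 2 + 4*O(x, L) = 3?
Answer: 2704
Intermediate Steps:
O(x, L) = ¼ (O(x, L) = -½ + (¼)*3 = -½ + ¾ = ¼)
k = -51 (k = -40 - 11 = -51)
(O(3, 3)*(-5 + 1) + k)² = ((-5 + 1)/4 - 51)² = ((¼)*(-4) - 51)² = (-1 - 51)² = (-52)² = 2704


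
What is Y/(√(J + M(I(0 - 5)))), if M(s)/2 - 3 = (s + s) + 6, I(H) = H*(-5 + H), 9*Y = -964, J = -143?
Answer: -964*√3/135 ≈ -12.368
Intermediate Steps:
Y = -964/9 (Y = (⅑)*(-964) = -964/9 ≈ -107.11)
M(s) = 18 + 4*s (M(s) = 6 + 2*((s + s) + 6) = 6 + 2*(2*s + 6) = 6 + 2*(6 + 2*s) = 6 + (12 + 4*s) = 18 + 4*s)
Y/(√(J + M(I(0 - 5)))) = -964/(9*√(-143 + (18 + 4*((0 - 5)*(-5 + (0 - 5)))))) = -964/(9*√(-143 + (18 + 4*(-5*(-5 - 5))))) = -964/(9*√(-143 + (18 + 4*(-5*(-10))))) = -964/(9*√(-143 + (18 + 4*50))) = -964/(9*√(-143 + (18 + 200))) = -964/(9*√(-143 + 218)) = -964*√3/15/9 = -964*√3/135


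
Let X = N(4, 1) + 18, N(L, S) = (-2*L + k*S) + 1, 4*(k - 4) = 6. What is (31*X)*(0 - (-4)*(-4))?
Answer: -8184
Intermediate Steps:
k = 11/2 (k = 4 + (¼)*6 = 4 + 3/2 = 11/2 ≈ 5.5000)
N(L, S) = 1 - 2*L + 11*S/2 (N(L, S) = (-2*L + 11*S/2) + 1 = 1 - 2*L + 11*S/2)
X = 33/2 (X = (1 - 2*4 + (11/2)*1) + 18 = (1 - 8 + 11/2) + 18 = -3/2 + 18 = 33/2 ≈ 16.500)
(31*X)*(0 - (-4)*(-4)) = (31*(33/2))*(0 - (-4)*(-4)) = 1023*(0 - 1*16)/2 = 1023*(0 - 16)/2 = (1023/2)*(-16) = -8184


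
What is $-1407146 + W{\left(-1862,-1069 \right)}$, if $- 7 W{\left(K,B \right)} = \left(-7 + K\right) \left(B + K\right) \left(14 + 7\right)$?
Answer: $-17841263$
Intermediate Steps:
$W{\left(K,B \right)} = - 3 \left(-7 + K\right) \left(B + K\right)$ ($W{\left(K,B \right)} = - \frac{\left(-7 + K\right) \left(B + K\right) \left(14 + 7\right)}{7} = - \frac{\left(-7 + K\right) \left(B + K\right) 21}{7} = - \frac{21 \left(-7 + K\right) \left(B + K\right)}{7} = - 3 \left(-7 + K\right) \left(B + K\right)$)
$-1407146 + W{\left(-1862,-1069 \right)} = -1407146 + \left(- 3 \left(-1862\right)^{2} + 21 \left(-1069\right) + 21 \left(-1862\right) - \left(-3207\right) \left(-1862\right)\right) = -1407146 - 16434117 = -17841263$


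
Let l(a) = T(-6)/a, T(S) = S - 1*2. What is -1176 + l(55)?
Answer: -64688/55 ≈ -1176.1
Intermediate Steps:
T(S) = -2 + S (T(S) = S - 2 = -2 + S)
l(a) = -8/a (l(a) = (-2 - 6)/a = -8/a)
-1176 + l(55) = -1176 - 8/55 = -64688/55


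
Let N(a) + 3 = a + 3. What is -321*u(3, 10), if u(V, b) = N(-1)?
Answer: 321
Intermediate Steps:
N(a) = a (N(a) = -3 + (a + 3) = -3 + (3 + a) = a)
u(V, b) = -1
-321*u(3, 10) = -321*(-1) = 321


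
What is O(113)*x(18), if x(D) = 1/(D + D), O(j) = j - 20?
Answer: 31/12 ≈ 2.5833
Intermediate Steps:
O(j) = -20 + j
x(D) = 1/(2*D)
O(113)*x(18) = (-20 + 113)*((1/2)/18) = 93*((1/2)*(1/18)) = 93*(1/36) = 31/12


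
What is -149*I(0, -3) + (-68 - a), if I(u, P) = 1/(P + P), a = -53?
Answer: 59/6 ≈ 9.8333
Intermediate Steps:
I(u, P) = 1/(2*P)
-149*I(0, -3) + (-68 - a) = -149/(2*(-3)) + (-68 - 1*(-53)) = -149*(-1)/(2*3) + (-68 + 53) = -149*(-⅙) - 15 = 149/6 - 15 = 59/6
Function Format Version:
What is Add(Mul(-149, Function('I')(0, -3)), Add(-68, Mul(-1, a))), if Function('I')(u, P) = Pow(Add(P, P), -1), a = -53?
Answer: Rational(59, 6) ≈ 9.8333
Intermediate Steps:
Function('I')(u, P) = Mul(Rational(1, 2), Pow(P, -1)) (Function('I')(u, P) = Pow(Mul(2, P), -1) = Mul(Rational(1, 2), Pow(P, -1)))
Add(Mul(-149, Function('I')(0, -3)), Add(-68, Mul(-1, a))) = Add(Mul(-149, Mul(Rational(1, 2), Pow(-3, -1))), Add(-68, Mul(-1, -53))) = Add(Mul(-149, Mul(Rational(1, 2), Rational(-1, 3))), Add(-68, 53)) = Add(Mul(-149, Rational(-1, 6)), -15) = Add(Rational(149, 6), -15) = Rational(59, 6)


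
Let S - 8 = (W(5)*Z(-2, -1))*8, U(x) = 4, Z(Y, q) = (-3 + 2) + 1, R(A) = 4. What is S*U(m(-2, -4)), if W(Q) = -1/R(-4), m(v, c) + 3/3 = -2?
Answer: 32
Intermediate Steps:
Z(Y, q) = 0 (Z(Y, q) = -1 + 1 = 0)
m(v, c) = -3 (m(v, c) = -1 - 2 = -3)
W(Q) = -1/4
S = 8 (S = 8 - 1/4*0*8 = 8 + 0*8 = 8 + 0 = 8)
S*U(m(-2, -4)) = 8*4 = 32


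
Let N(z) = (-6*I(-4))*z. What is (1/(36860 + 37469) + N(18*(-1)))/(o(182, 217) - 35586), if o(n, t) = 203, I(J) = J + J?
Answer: 64220255/2629983007 ≈ 0.024419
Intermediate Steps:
I(J) = 2*J
N(z) = 48*z (N(z) = (-12*(-4))*z = (-6*(-8))*z = 48*z)
(1/(36860 + 37469) + N(18*(-1)))/(o(182, 217) - 35586) = (1/(36860 + 37469) + 48*(18*(-1)))/(203 - 35586) = (1/74329 + 48*(-18))/(-35383) = (1/74329 - 864)*(-1/35383) = -64220255/74329*(-1/35383) = 64220255/2629983007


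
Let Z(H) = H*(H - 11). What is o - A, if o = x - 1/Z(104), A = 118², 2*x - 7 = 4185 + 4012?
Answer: -94998385/9672 ≈ -9822.0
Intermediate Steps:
Z(H) = H*(-11 + H)
x = 4102 (x = 7/2 + (4185 + 4012)/2 = 7/2 + (½)*8197 = 7/2 + 8197/2 = 4102)
A = 13924
o = 39674543/9672 (o = 4102 - 1/(104*(-11 + 104)) = 4102 - 1/(104*93) = 4102 - 1/9672 = 39674543/9672 ≈ 4102.0)
o - A = 39674543/9672 - 1*13924 = 39674543/9672 - 13924 = -94998385/9672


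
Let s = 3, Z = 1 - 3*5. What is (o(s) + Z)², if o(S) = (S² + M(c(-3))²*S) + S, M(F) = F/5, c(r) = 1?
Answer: 2209/625 ≈ 3.5344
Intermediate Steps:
Z = -14 (Z = 1 - 15 = -14)
M(F) = F/5 (M(F) = F*(⅕) = F/5)
o(S) = S² + 26*S/25 (o(S) = (S² + ((⅕)*1)²*S) + S = (S² + (⅕)²*S) + S = (S² + S/25) + S = S² + 26*S/25)
(o(s) + Z)² = ((1/25)*3*(26 + 25*3) - 14)² = ((1/25)*3*(26 + 75) - 14)² = ((1/25)*3*101 - 14)² = (303/25 - 14)² = (-47/25)² = 2209/625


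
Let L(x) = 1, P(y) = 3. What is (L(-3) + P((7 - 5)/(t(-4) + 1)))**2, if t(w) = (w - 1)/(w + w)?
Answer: 16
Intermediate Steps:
t(w) = (-1 + w)/(2*w) (t(w) = (-1 + w)/((2*w)) = (-1 + w)*(1/(2*w)) = (-1 + w)/(2*w))
(L(-3) + P((7 - 5)/(t(-4) + 1)))**2 = (1 + 3)**2 = 4**2 = 16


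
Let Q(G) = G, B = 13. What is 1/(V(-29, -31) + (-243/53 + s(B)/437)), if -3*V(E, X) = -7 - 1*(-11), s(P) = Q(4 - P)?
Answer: -69483/412648 ≈ -0.16838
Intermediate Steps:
s(P) = 4 - P
V(E, X) = -4/3 (V(E, X) = -(-7 - 1*(-11))/3 = -(-7 + 11)/3 = -1/3*4 = -4/3)
1/(V(-29, -31) + (-243/53 + s(B)/437)) = 1/(-4/3 + (-243/53 + (4 - 1*13)/437)) = 1/(-4/3 + (-243*1/53 + (4 - 13)*(1/437))) = 1/(-4/3 + (-243/53 - 9*1/437)) = 1/(-4/3 + (-243/53 - 9/437)) = 1/(-4/3 - 106668/23161) = 1/(-412648/69483) = -69483/412648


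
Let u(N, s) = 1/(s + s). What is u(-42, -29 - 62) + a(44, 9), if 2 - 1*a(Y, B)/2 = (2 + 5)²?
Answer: -17109/182 ≈ -94.005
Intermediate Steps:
a(Y, B) = -94 (a(Y, B) = 4 - 2*(2 + 5)² = 4 - 2*7² = 4 - 2*49 = 4 - 98 = -94)
u(N, s) = 1/(2*s)
u(-42, -29 - 62) + a(44, 9) = 1/(2*(-29 - 62)) - 94 = (½)/(-91) - 94 = (½)*(-1/91) - 94 = -1/182 - 94 = -17109/182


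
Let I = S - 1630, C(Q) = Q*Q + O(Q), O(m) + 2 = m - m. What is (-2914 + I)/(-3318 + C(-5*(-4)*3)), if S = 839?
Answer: -741/56 ≈ -13.232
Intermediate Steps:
O(m) = -2 (O(m) = -2 + (m - m) = -2 + 0 = -2)
C(Q) = -2 + Q² (C(Q) = Q*Q - 2 = Q² - 2 = -2 + Q²)
I = -791 (I = 839 - 1630 = -791)
(-2914 + I)/(-3318 + C(-5*(-4)*3)) = (-2914 - 791)/(-3318 + (-2 + (-5*(-4)*3)²)) = -3705/(-3318 + (-2 + (20*3)²)) = -3705/(-3318 + (-2 + 60²)) = -3705/(-3318 + (-2 + 3600)) = -3705/(-3318 + 3598) = -3705/280 = -3705*1/280 = -741/56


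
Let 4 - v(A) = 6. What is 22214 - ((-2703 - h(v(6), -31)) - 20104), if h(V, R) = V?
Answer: 45019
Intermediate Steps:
v(A) = -2 (v(A) = 4 - 1*6 = 4 - 6 = -2)
22214 - ((-2703 - h(v(6), -31)) - 20104) = 22214 - ((-2703 - 1*(-2)) - 20104) = 22214 - ((-2703 + 2) - 20104) = 22214 - (-2701 - 20104) = 22214 - 1*(-22805) = 22214 + 22805 = 45019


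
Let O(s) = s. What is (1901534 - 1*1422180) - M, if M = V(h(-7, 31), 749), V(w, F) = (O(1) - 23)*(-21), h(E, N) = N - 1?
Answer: 478892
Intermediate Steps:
h(E, N) = -1 + N
V(w, F) = 462 (V(w, F) = (1 - 23)*(-21) = -22*(-21) = 462)
M = 462
(1901534 - 1*1422180) - M = (1901534 - 1*1422180) - 1*462 = (1901534 - 1422180) - 462 = 479354 - 462 = 478892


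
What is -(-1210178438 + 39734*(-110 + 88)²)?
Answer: 1190947182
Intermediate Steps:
-(-1210178438 + 39734*(-110 + 88)²) = -39734/(1/(-30457 + (-22)²)) = -39734/(1/(-30457 + 484)) = -39734/(1/(-29973)) = -39734/(-1/29973) = -39734*(-29973) = 1190947182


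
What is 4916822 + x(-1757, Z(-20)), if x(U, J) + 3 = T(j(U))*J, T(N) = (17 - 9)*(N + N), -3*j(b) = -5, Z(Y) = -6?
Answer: 4916659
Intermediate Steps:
j(b) = 5/3 (j(b) = -⅓*(-5) = 5/3)
T(N) = 16*N (T(N) = 8*(2*N) = 16*N)
x(U, J) = -3 + 80*J/3 (x(U, J) = -3 + (16*(5/3))*J = -3 + 80*J/3)
4916822 + x(-1757, Z(-20)) = 4916822 + (-3 + (80/3)*(-6)) = 4916822 + (-3 - 160) = 4916822 - 163 = 4916659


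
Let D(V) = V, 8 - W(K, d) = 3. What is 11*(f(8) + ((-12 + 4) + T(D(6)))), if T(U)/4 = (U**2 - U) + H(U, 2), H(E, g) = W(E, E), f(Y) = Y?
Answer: 1540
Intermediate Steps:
W(K, d) = 5 (W(K, d) = 8 - 1*3 = 8 - 3 = 5)
H(E, g) = 5
T(U) = 20 - 4*U + 4*U**2 (T(U) = 4*((U**2 - U) + 5) = 4*(5 + U**2 - U) = 20 - 4*U + 4*U**2)
11*(f(8) + ((-12 + 4) + T(D(6)))) = 11*(8 + ((-12 + 4) + (20 - 4*6 + 4*6**2))) = 11*(8 + (-8 + (20 - 24 + 4*36))) = 11*(8 + (-8 + (20 - 24 + 144))) = 11*(8 + (-8 + 140)) = 11*(8 + 132) = 11*140 = 1540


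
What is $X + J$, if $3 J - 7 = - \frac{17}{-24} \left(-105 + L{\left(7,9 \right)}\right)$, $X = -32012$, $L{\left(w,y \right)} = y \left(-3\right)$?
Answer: $- \frac{192245}{6} \approx -32041.0$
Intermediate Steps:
$L{\left(w,y \right)} = - 3 y$
$J = - \frac{173}{6}$ ($J = \frac{7}{3} + \frac{- \frac{17}{-24} \left(-105 - 27\right)}{3} = \frac{7}{3} + \frac{\left(-17\right) \left(- \frac{1}{24}\right) \left(-105 - 27\right)}{3} = \frac{7}{3} + \frac{\frac{17}{24} \left(-132\right)}{3} = \frac{7}{3} + \frac{1}{3} \left(- \frac{187}{2}\right) = \frac{7}{3} - \frac{187}{6} = - \frac{173}{6} \approx -28.833$)
$X + J = -32012 - \frac{173}{6} = - \frac{192245}{6}$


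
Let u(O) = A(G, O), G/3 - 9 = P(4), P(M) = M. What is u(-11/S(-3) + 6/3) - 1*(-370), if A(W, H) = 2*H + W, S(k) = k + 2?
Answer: 435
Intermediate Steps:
S(k) = 2 + k
G = 39 (G = 27 + 3*4 = 27 + 12 = 39)
A(W, H) = W + 2*H
u(O) = 39 + 2*O
u(-11/S(-3) + 6/3) - 1*(-370) = (39 + 2*(-11/(2 - 3) + 6/3)) - 1*(-370) = (39 + 2*(-11/(-1) + 6*(⅓))) + 370 = (39 + 2*(-11*(-1) + 2)) + 370 = (39 + 2*(11 + 2)) + 370 = (39 + 2*13) + 370 = (39 + 26) + 370 = 65 + 370 = 435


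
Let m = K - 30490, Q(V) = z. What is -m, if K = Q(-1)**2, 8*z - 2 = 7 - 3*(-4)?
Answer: 1950919/64 ≈ 30483.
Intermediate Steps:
z = 21/8 (z = 1/4 + (7 - 3*(-4))/8 = 1/4 + (7 - 1*(-12))/8 = 1/4 + (7 + 12)/8 = 1/4 + (1/8)*19 = 1/4 + 19/8 = 21/8 ≈ 2.6250)
Q(V) = 21/8
K = 441/64 (K = (21/8)**2 = 441/64 ≈ 6.8906)
m = -1950919/64 (m = 441/64 - 30490 = -1950919/64 ≈ -30483.)
-m = -1*(-1950919/64) = 1950919/64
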